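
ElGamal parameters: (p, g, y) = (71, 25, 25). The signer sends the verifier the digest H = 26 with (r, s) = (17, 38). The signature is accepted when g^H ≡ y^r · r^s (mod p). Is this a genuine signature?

forged

Left side g^H mod p:
Squares mod 71: 25^1≡25, 25^2≡57, 25^4≡54, 25^8≡5, 25^16≡25
26 = 16 + 8 + 2, so 25^26 ≡ 25·5·57 ≡ 25 (mod 71)
Right side y^r · r^s mod p:
Squares mod 71: 25^1≡25, 25^2≡57, 25^4≡54, 25^8≡5, 25^16≡25
17 = 16 + 1, so 25^17 ≡ 25·25 ≡ 57 (mod 71)
Squares mod 71: 17^1≡17, 17^2≡5, 17^4≡25, 17^8≡57, 17^16≡54, 17^32≡5
38 = 32 + 4 + 2, so 17^38 ≡ 5·25·5 ≡ 57 (mod 71)
57·57 = 3249 ≡ 54 (mod 71)
25 ≠ 54, so verification fails.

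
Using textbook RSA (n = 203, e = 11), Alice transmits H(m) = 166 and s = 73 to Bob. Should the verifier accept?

Squares mod 203: s^1≡73, s^2≡51, s^4≡165, s^8≡23
11 = 8 + 2 + 1, so s^11 ≡ 23·51·73 ≡ 166 (mod 203)
166 = H(m), so the signature checks out.

accept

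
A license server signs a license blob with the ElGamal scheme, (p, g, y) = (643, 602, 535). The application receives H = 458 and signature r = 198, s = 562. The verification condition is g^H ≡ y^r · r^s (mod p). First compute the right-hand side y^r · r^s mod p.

582

Squares mod 643: 535^1≡535, 535^2≡90, 535^4≡384, 535^8≡209, 535^16≡600, 535^32≡563, 535^64≡613, 535^128≡257
198 = 128 + 64 + 4 + 2, so 535^198 ≡ 257·613·384·90 ≡ 314 (mod 643)
Squares mod 643: 198^1≡198, 198^2≡624, 198^4≡361, 198^8≡435, 198^16≡183, 198^32≡53, 198^64≡237, 198^128≡228, 198^256≡544, 198^512≡156
562 = 512 + 32 + 16 + 2, so 198^562 ≡ 156·53·183·624 ≡ 51 (mod 643)
y^r · r^s ≡ 314·51 = 16014 ≡ 582 (mod 643)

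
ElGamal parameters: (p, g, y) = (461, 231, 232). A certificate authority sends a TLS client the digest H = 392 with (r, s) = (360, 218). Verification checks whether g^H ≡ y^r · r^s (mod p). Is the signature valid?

invalid

Left side g^H mod p:
231^2 = 53361 ≡ 346
231^4 ≡ 346^2 = 119716 ≡ 317
231^8 ≡ 317^2 = 100489 ≡ 452
231^16 ≡ 452^2 = 204304 ≡ 81
231^32 ≡ 81^2 = 6561 ≡ 107
231^64 ≡ 107^2 = 11449 ≡ 385
231^128 ≡ 385^2 = 148225 ≡ 244
231^256 ≡ 244^2 = 59536 ≡ 67
392 = 256 + 128 + 8, so 231^392 ≡ 67·244·452 ≡ 388 (mod 461)
Right side y^r · r^s mod p:
232^2 = 53824 ≡ 348
232^4 ≡ 348^2 = 121104 ≡ 322
232^8 ≡ 322^2 = 103684 ≡ 420
232^16 ≡ 420^2 = 176400 ≡ 298
232^32 ≡ 298^2 = 88804 ≡ 292
232^64 ≡ 292^2 = 85264 ≡ 440
232^128 ≡ 440^2 = 193600 ≡ 441
232^256 ≡ 441^2 = 194481 ≡ 400
360 = 256 + 64 + 32 + 8, so 232^360 ≡ 400·440·292·420 ≡ 416 (mod 461)
360^2 = 129600 ≡ 59
360^4 ≡ 59^2 = 3481 ≡ 254
360^8 ≡ 254^2 = 64516 ≡ 437
360^16 ≡ 437^2 = 190969 ≡ 115
360^32 ≡ 115^2 = 13225 ≡ 317
360^64 ≡ 317^2 = 100489 ≡ 452
360^128 ≡ 452^2 = 204304 ≡ 81
218 = 128 + 64 + 16 + 8 + 2, so 360^218 ≡ 81·452·115·437·59 ≡ 94 (mod 461)
416·94 = 39104 ≡ 380 (mod 461)
388 ≠ 380, so verification fails.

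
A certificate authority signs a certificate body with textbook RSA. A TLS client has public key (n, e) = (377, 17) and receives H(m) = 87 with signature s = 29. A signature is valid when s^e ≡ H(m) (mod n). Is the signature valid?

valid

s^2 ≡ 29^2 = 841 ≡ 87
s^4 ≡ 87^2 = 7569 ≡ 29
s^8 ≡ 29^2 = 841 ≡ 87
s^16 ≡ 87^2 = 7569 ≡ 29
17 = 16 + 1, so s^17 ≡ 29·29 ≡ 87 (mod 377)
Since 87 equals the digest 87, verification succeeds.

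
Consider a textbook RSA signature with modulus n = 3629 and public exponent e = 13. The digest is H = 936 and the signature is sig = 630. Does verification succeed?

sig^13 mod 3629 = 2693
sig^13 mod 3629 = 2693, but H = 936.

fails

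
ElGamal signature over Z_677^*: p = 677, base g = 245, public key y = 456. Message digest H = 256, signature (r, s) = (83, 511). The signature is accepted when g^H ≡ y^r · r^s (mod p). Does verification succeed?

passes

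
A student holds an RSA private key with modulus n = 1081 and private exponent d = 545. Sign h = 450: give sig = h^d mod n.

949

h^2 ≡ 450^2 = 202500 ≡ 353
h^4 ≡ 353^2 = 124609 ≡ 294
h^8 ≡ 294^2 = 86436 ≡ 1037
h^16 ≡ 1037^2 = 1075369 ≡ 855
h^32 ≡ 855^2 = 731025 ≡ 269
h^64 ≡ 269^2 = 72361 ≡ 1015
h^128 ≡ 1015^2 = 1030225 ≡ 32
h^256 ≡ 32^2 = 1024
h^512 ≡ 1024^2 = 1048576 ≡ 6
545 = 512 + 32 + 1, so h^545 ≡ 6·269·450 ≡ 949 (mod 1081)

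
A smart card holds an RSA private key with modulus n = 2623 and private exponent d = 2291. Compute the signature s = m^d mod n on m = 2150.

1720

m^2 ≡ 2150^2 = 4622500 ≡ 774
m^4 ≡ 774^2 = 599076 ≡ 1032
m^8 ≡ 1032^2 = 1065024 ≡ 86
m^16 ≡ 86^2 = 7396 ≡ 2150
m^32 ≡ 2150^2 = 4622500 ≡ 774
m^64 ≡ 774^2 = 599076 ≡ 1032
m^128 ≡ 1032^2 = 1065024 ≡ 86
m^256 ≡ 86^2 = 7396 ≡ 2150
m^512 ≡ 2150^2 = 4622500 ≡ 774
m^1024 ≡ 774^2 = 599076 ≡ 1032
m^2048 ≡ 1032^2 = 1065024 ≡ 86
2291 = 2048 + 128 + 64 + 32 + 16 + 2 + 1, so m^2291 ≡ 86·86·1032·774·2150·774·2150 ≡ 1720 (mod 2623)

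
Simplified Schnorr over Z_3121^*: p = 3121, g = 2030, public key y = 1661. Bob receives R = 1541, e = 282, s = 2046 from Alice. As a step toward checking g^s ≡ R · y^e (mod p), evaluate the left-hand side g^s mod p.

Squares mod 3121: 2030^1≡2030, 2030^2≡1180, 2030^4≡434, 2030^8≡1096, 2030^16≡2752, 2030^32≡1958, 2030^64≡1176, 2030^128≡373, 2030^256≡1805, 2030^512≡2822, 2030^1024≡2013
2046 = 1024 + 512 + 256 + 128 + 64 + 32 + 16 + 8 + 4 + 2, so 2030^2046 ≡ 2013·2822·1805·373·1176·1958·2752·1096·434·1180 ≡ 1453 (mod 3121)

1453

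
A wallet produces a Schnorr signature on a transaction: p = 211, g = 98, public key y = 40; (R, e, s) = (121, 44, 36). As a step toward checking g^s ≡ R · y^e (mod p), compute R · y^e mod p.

40^2 = 1600 ≡ 123
40^4 ≡ 123^2 = 15129 ≡ 148
40^8 ≡ 148^2 = 21904 ≡ 171
40^16 ≡ 171^2 = 29241 ≡ 123
40^32 ≡ 123^2 = 15129 ≡ 148
44 = 32 + 8 + 4, so 40^44 ≡ 148·171·148 ≡ 123 (mod 211)
R · y^e ≡ 121·123 = 14883 ≡ 113 (mod 211)

113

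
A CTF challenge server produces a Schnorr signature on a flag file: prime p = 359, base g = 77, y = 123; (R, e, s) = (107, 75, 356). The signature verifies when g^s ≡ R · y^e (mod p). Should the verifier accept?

g^s mod p:
77^2 = 5929 ≡ 185
77^4 ≡ 185^2 = 34225 ≡ 120
77^8 ≡ 120^2 = 14400 ≡ 40
77^16 ≡ 40^2 = 1600 ≡ 164
77^32 ≡ 164^2 = 26896 ≡ 330
77^64 ≡ 330^2 = 108900 ≡ 123
77^128 ≡ 123^2 = 15129 ≡ 51
77^256 ≡ 51^2 = 2601 ≡ 88
356 = 256 + 64 + 32 + 4, so 77^356 ≡ 88·123·330·120 ≡ 196 (mod 359)
R · y^e mod p:
123^2 = 15129 ≡ 51
123^4 ≡ 51^2 = 2601 ≡ 88
123^8 ≡ 88^2 = 7744 ≡ 205
123^16 ≡ 205^2 = 42025 ≡ 22
123^32 ≡ 22^2 = 484 ≡ 125
123^64 ≡ 125^2 = 15625 ≡ 188
75 = 64 + 8 + 2 + 1, so 123^75 ≡ 188·205·51·123 ≡ 50 (mod 359)
107·50 = 5350 ≡ 324 (mod 359)
196 ≠ 324; the check fails.

reject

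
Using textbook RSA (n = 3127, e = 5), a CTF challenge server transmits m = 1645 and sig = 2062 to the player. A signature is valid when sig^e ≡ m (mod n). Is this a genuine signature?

sig^2 ≡ 2062^2 = 4251844 ≡ 2251
sig^4 ≡ 2251^2 = 5067001 ≡ 1261
5 = 4 + 1, so sig^5 ≡ 1261·2062 ≡ 1645 (mod 3127)
sig^5 mod 3127 = 1645 matches m.

genuine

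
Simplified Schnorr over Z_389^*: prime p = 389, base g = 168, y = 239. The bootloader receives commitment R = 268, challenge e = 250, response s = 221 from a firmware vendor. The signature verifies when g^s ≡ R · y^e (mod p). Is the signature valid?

valid

g^s mod p:
168^2 = 28224 ≡ 216
168^4 ≡ 216^2 = 46656 ≡ 365
168^8 ≡ 365^2 = 133225 ≡ 187
168^16 ≡ 187^2 = 34969 ≡ 348
168^32 ≡ 348^2 = 121104 ≡ 125
168^64 ≡ 125^2 = 15625 ≡ 65
168^128 ≡ 65^2 = 4225 ≡ 335
221 = 128 + 64 + 16 + 8 + 4 + 1, so 168^221 ≡ 335·65·348·187·365·168 ≡ 95 (mod 389)
R · y^e mod p:
239^2 = 57121 ≡ 327
239^4 ≡ 327^2 = 106929 ≡ 343
239^8 ≡ 343^2 = 117649 ≡ 171
239^16 ≡ 171^2 = 29241 ≡ 66
239^32 ≡ 66^2 = 4356 ≡ 77
239^64 ≡ 77^2 = 5929 ≡ 94
239^128 ≡ 94^2 = 8836 ≡ 278
250 = 128 + 64 + 32 + 16 + 8 + 2, so 239^250 ≡ 278·94·77·66·171·327 ≡ 385 (mod 389)
268·385 = 103180 ≡ 95 (mod 389)
95 ≡ 95 (mod 389); signature holds.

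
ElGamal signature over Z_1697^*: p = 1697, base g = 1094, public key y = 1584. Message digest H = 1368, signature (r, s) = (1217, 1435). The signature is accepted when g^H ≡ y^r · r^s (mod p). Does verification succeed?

passes

Left side g^H mod p:
1094^1368 mod 1697 = 131
Right side y^r · r^s mod p:
1584^1217 mod 1697 = 32
1217^1435 mod 1697 = 1542
32·1542 = 49344 ≡ 131 (mod 1697)
131 ≡ 131 (mod 1697), so the signature is genuine.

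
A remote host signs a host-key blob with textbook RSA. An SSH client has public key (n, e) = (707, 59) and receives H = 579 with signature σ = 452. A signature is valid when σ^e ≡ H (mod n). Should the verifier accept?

σ^2 ≡ 452^2 = 204304 ≡ 688
σ^4 ≡ 688^2 = 473344 ≡ 361
σ^8 ≡ 361^2 = 130321 ≡ 233
σ^16 ≡ 233^2 = 54289 ≡ 557
σ^32 ≡ 557^2 = 310249 ≡ 583
59 = 32 + 16 + 8 + 2 + 1, so σ^59 ≡ 583·557·233·688·452 ≡ 128 (mod 707)
128 ≠ 579, so verification fails.

reject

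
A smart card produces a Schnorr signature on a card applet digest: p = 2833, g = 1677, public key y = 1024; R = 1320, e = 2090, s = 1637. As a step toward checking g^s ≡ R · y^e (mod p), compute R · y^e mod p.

1024^2 = 1048576 ≡ 366
1024^4 ≡ 366^2 = 133956 ≡ 805
1024^8 ≡ 805^2 = 648025 ≡ 2101
1024^16 ≡ 2101^2 = 4414201 ≡ 387
1024^32 ≡ 387^2 = 149769 ≡ 2453
1024^64 ≡ 2453^2 = 6017209 ≡ 2750
1024^128 ≡ 2750^2 = 7562500 ≡ 1223
1024^256 ≡ 1223^2 = 1495729 ≡ 2738
1024^512 ≡ 2738^2 = 7496644 ≡ 526
1024^1024 ≡ 526^2 = 276676 ≡ 1875
1024^2048 ≡ 1875^2 = 3515625 ≡ 2705
2090 = 2048 + 32 + 8 + 2, so 1024^2090 ≡ 2705·2453·2101·366 ≡ 2219 (mod 2833)
R · y^e ≡ 1320·2219 = 2929080 ≡ 2591 (mod 2833)

2591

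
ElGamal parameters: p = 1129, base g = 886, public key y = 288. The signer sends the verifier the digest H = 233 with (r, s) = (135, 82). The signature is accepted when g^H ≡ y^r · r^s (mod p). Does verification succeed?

passes

Left side g^H mod p:
886^2 = 784996 ≡ 341
886^4 ≡ 341^2 = 116281 ≡ 1123
886^8 ≡ 1123^2 = 1261129 ≡ 36
886^16 ≡ 36^2 = 1296 ≡ 167
886^32 ≡ 167^2 = 27889 ≡ 793
886^64 ≡ 793^2 = 628849 ≡ 1125
886^128 ≡ 1125^2 = 1265625 ≡ 16
233 = 128 + 64 + 32 + 8 + 1, so 886^233 ≡ 16·1125·793·36·886 ≡ 375 (mod 1129)
Right side y^r · r^s mod p:
288^2 = 82944 ≡ 527
288^4 ≡ 527^2 = 277729 ≡ 1124
288^8 ≡ 1124^2 = 1263376 ≡ 25
288^16 ≡ 25^2 = 625
288^32 ≡ 625^2 = 390625 ≡ 1120
288^64 ≡ 1120^2 = 1254400 ≡ 81
288^128 ≡ 81^2 = 6561 ≡ 916
135 = 128 + 4 + 2 + 1, so 288^135 ≡ 916·1124·527·288 ≡ 252 (mod 1129)
135^2 = 18225 ≡ 161
135^4 ≡ 161^2 = 25921 ≡ 1083
135^8 ≡ 1083^2 = 1172889 ≡ 987
135^16 ≡ 987^2 = 974169 ≡ 971
135^32 ≡ 971^2 = 942841 ≡ 126
135^64 ≡ 126^2 = 15876 ≡ 70
82 = 64 + 16 + 2, so 135^82 ≡ 70·971·161 ≡ 902 (mod 1129)
252·902 = 227304 ≡ 375 (mod 1129)
375 ≡ 375 (mod 1129), so the signature is genuine.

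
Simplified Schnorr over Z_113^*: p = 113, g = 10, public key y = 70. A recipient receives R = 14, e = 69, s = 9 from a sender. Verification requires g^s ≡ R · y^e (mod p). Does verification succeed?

g^s mod p:
Squares mod 113: 10^1≡10, 10^2≡100, 10^4≡56, 10^8≡85
9 = 8 + 1, so 10^9 ≡ 85·10 ≡ 59 (mod 113)
R · y^e mod p:
Squares mod 113: 70^1≡70, 70^2≡41, 70^4≡99, 70^8≡83, 70^16≡109, 70^32≡16, 70^64≡30
69 = 64 + 4 + 1, so 70^69 ≡ 30·99·70 ≡ 93 (mod 113)
14·93 = 1302 ≡ 59 (mod 113)
59 ≡ 59 (mod 113); signature holds.

passes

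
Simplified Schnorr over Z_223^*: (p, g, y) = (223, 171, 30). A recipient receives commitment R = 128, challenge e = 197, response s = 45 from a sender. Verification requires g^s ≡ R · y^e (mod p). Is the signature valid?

valid

g^s mod p:
Squares mod 223: 171^1≡171, 171^2≡28, 171^4≡115, 171^8≡68, 171^16≡164, 171^32≡136
45 = 32 + 8 + 4 + 1, so 171^45 ≡ 136·68·115·171 ≡ 68 (mod 223)
R · y^e mod p:
Squares mod 223: 30^1≡30, 30^2≡8, 30^4≡64, 30^8≡82, 30^16≡34, 30^32≡41, 30^64≡120, 30^128≡128
197 = 128 + 64 + 4 + 1, so 30^197 ≡ 128·120·64·30 ≡ 119 (mod 223)
128·119 = 15232 ≡ 68 (mod 223)
68 ≡ 68 (mod 223); signature holds.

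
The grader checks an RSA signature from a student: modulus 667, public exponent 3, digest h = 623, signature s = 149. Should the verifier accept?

reject

Squares mod 667: s^1≡149, s^2≡190
3 = 2 + 1, so s^3 ≡ 190·149 ≡ 296 (mod 667)
s^3 mod 667 = 296, but h = 623.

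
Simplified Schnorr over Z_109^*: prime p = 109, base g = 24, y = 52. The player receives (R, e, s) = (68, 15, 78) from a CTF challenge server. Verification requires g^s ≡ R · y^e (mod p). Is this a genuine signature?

g^s mod p:
Squares mod 109: 24^1≡24, 24^2≡31, 24^4≡89, 24^8≡73, 24^16≡97, 24^32≡35, 24^64≡26
78 = 64 + 8 + 4 + 2, so 24^78 ≡ 26·73·89·31 ≡ 4 (mod 109)
R · y^e mod p:
Squares mod 109: 52^1≡52, 52^2≡88, 52^4≡5, 52^8≡25
15 = 8 + 4 + 2 + 1, so 52^15 ≡ 25·5·88·52 ≡ 77 (mod 109)
68·77 = 5236 ≡ 4 (mod 109)
4 ≡ 4 (mod 109); signature holds.

genuine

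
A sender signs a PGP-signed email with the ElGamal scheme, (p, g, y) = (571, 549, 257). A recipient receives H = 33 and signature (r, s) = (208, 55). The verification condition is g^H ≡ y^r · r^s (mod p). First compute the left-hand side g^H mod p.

149

Squares mod 571: 549^1≡549, 549^2≡484, 549^4≡146, 549^8≡189, 549^16≡319, 549^32≡123
33 = 32 + 1, so 549^33 ≡ 123·549 ≡ 149 (mod 571)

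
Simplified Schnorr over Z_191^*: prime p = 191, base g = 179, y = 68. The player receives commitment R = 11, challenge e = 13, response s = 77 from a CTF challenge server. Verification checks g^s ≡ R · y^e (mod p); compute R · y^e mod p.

29

68^2 = 4624 ≡ 40
68^4 ≡ 40^2 = 1600 ≡ 72
68^8 ≡ 72^2 = 5184 ≡ 27
13 = 8 + 4 + 1, so 68^13 ≡ 27·72·68 ≡ 20 (mod 191)
R · y^e ≡ 11·20 = 220 ≡ 29 (mod 191)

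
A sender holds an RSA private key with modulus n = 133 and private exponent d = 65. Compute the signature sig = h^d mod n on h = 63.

112

h^65 mod 133 = 112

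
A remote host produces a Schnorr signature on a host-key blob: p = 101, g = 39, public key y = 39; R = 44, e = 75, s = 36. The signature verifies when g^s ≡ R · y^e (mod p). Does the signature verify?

g^s mod p:
Squares mod 101: 39^1≡39, 39^2≡6, 39^4≡36, 39^8≡84, 39^16≡87, 39^32≡95
36 = 32 + 4, so 39^36 ≡ 95·36 ≡ 87 (mod 101)
R · y^e mod p:
Squares mod 101: 39^1≡39, 39^2≡6, 39^4≡36, 39^8≡84, 39^16≡87, 39^32≡95, 39^64≡36
75 = 64 + 8 + 2 + 1, so 39^75 ≡ 36·84·6·39 ≡ 10 (mod 101)
44·10 = 440 ≡ 36 (mod 101)
87 ≠ 36; the check fails.

does not verify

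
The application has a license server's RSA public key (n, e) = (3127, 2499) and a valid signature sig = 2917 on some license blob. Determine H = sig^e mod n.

Squares mod 3127: sig^1≡2917, sig^2≡322, sig^4≡493, sig^8≡2270, sig^16≡2731, sig^32≡466, sig^64≡1393, sig^128≡1709, sig^256≡63, sig^512≡842, sig^1024≡2262, sig^2048≡872
2499 = 2048 + 256 + 128 + 64 + 2 + 1, so sig^2499 ≡ 872·63·1709·1393·322·2917 ≡ 2552 (mod 3127)

2552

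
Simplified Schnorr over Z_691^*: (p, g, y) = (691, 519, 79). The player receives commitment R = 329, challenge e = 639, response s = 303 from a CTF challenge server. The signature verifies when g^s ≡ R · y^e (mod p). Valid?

no

g^s mod p:
519^303 mod 691 = 611
R · y^e mod p:
79^639 mod 691 = 641
329·641 = 210889 ≡ 134 (mod 691)
611 ≠ 134; the check fails.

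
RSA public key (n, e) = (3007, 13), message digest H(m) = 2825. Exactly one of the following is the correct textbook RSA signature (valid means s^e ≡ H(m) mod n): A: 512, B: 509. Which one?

A

Candidate A: 512^13 mod 3007 = 2825
  → matches H(m) = 2825
Candidate B: 509^13 mod 3007 = 73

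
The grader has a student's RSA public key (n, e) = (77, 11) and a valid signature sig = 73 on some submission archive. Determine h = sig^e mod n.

sig^11 mod 77 = 40

40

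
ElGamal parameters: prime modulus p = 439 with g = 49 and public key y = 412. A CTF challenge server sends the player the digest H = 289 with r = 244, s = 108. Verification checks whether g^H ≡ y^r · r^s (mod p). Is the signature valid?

invalid

Left side g^H mod p:
49^289 mod 439 = 146
Right side y^r · r^s mod p:
412^244 mod 439 = 9
244^108 mod 439 = 412
9·412 = 3708 ≡ 196 (mod 439)
146 ≠ 196, so verification fails.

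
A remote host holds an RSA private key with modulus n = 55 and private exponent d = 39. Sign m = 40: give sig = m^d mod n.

Squares mod 55: m^1≡40, m^2≡5, m^4≡25, m^8≡20, m^16≡15, m^32≡5
39 = 32 + 4 + 2 + 1, so m^39 ≡ 5·25·5·40 ≡ 30 (mod 55)

30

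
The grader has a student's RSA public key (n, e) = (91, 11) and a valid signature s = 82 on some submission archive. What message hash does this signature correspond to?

10

Squares mod 91: s^1≡82, s^2≡81, s^4≡9, s^8≡81
11 = 8 + 2 + 1, so s^11 ≡ 81·81·82 ≡ 10 (mod 91)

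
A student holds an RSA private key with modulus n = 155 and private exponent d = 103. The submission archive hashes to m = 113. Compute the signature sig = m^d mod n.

72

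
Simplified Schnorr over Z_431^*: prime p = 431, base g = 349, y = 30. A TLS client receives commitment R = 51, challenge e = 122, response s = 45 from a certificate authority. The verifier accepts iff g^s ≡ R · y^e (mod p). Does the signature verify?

verifies

g^s mod p:
349^2 = 121801 ≡ 259
349^4 ≡ 259^2 = 67081 ≡ 276
349^8 ≡ 276^2 = 76176 ≡ 320
349^16 ≡ 320^2 = 102400 ≡ 253
349^32 ≡ 253^2 = 64009 ≡ 221
45 = 32 + 8 + 4 + 1, so 349^45 ≡ 221·320·276·349 ≡ 269 (mod 431)
R · y^e mod p:
30^2 = 900 ≡ 38
30^4 ≡ 38^2 = 1444 ≡ 151
30^8 ≡ 151^2 = 22801 ≡ 389
30^16 ≡ 389^2 = 151321 ≡ 40
30^32 ≡ 40^2 = 1600 ≡ 307
30^64 ≡ 307^2 = 94249 ≡ 291
122 = 64 + 32 + 16 + 8 + 2, so 30^122 ≡ 291·307·40·389·38 ≡ 225 (mod 431)
51·225 = 11475 ≡ 269 (mod 431)
269 ≡ 269 (mod 431); signature holds.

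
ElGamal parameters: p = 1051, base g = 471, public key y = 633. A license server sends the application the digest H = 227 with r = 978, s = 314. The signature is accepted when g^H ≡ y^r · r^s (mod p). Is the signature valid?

Left side g^H mod p:
Squares mod 1051: 471^1≡471, 471^2≡80, 471^4≡94, 471^8≡428, 471^16≡310, 471^32≡459, 471^64≡481, 471^128≡141
227 = 128 + 64 + 32 + 2 + 1, so 471^227 ≡ 141·481·459·80·471 ≡ 971 (mod 1051)
Right side y^r · r^s mod p:
Squares mod 1051: 633^1≡633, 633^2≡258, 633^4≡351, 633^8≡234, 633^16≡104, 633^32≡306, 633^64≡97, 633^128≡1001, 633^256≡398, 633^512≡754
978 = 512 + 256 + 128 + 64 + 16 + 2, so 633^978 ≡ 754·398·1001·97·104·258 ≡ 642 (mod 1051)
Squares mod 1051: 978^1≡978, 978^2≡74, 978^4≡221, 978^8≡495, 978^16≡142, 978^32≡195, 978^64≡189, 978^128≡1038, 978^256≡169
314 = 256 + 32 + 16 + 8 + 2, so 978^314 ≡ 169·195·142·495·74 ≡ 743 (mod 1051)
642·743 = 477006 ≡ 903 (mod 1051)
971 ≠ 903, so verification fails.

invalid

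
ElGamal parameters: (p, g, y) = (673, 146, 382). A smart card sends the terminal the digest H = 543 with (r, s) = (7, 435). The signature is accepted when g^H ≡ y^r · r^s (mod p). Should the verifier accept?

accept

Left side g^H mod p:
146^2 = 21316 ≡ 453
146^4 ≡ 453^2 = 205209 ≡ 617
146^8 ≡ 617^2 = 380689 ≡ 444
146^16 ≡ 444^2 = 197136 ≡ 620
146^32 ≡ 620^2 = 384400 ≡ 117
146^64 ≡ 117^2 = 13689 ≡ 229
146^128 ≡ 229^2 = 52441 ≡ 620
146^256 ≡ 620^2 = 384400 ≡ 117
146^512 ≡ 117^2 = 13689 ≡ 229
543 = 512 + 16 + 8 + 4 + 2 + 1, so 146^543 ≡ 229·620·444·617·453·146 ≡ 225 (mod 673)
Right side y^r · r^s mod p:
382^2 = 145924 ≡ 556
382^4 ≡ 556^2 = 309136 ≡ 229
7 = 4 + 2 + 1, so 382^7 ≡ 229·556·382 ≡ 58 (mod 673)
7^2 = 49
7^4 ≡ 49^2 = 2401 ≡ 382
7^8 ≡ 382^2 = 145924 ≡ 556
7^16 ≡ 556^2 = 309136 ≡ 229
7^32 ≡ 229^2 = 52441 ≡ 620
7^64 ≡ 620^2 = 384400 ≡ 117
7^128 ≡ 117^2 = 13689 ≡ 229
7^256 ≡ 229^2 = 52441 ≡ 620
435 = 256 + 128 + 32 + 16 + 2 + 1, so 7^435 ≡ 620·229·620·229·49·7 ≡ 410 (mod 673)
58·410 = 23780 ≡ 225 (mod 673)
225 ≡ 225 (mod 673), so the signature is genuine.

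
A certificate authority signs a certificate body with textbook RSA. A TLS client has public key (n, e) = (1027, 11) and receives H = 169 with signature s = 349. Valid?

no

s^2 ≡ 349^2 = 121801 ≡ 615
s^4 ≡ 615^2 = 378225 ≡ 289
s^8 ≡ 289^2 = 83521 ≡ 334
11 = 8 + 2 + 1, so s^11 ≡ 334·615·349 ≡ 409 (mod 1027)
The recovered value 409 does not match the digest 169.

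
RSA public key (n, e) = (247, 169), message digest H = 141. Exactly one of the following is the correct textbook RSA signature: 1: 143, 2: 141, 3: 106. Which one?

2

Candidate 1: Squares mod 247: 143^1≡143, 143^2≡195, 143^4≡234, 143^8≡169, 143^16≡156, 143^32≡130, 143^64≡104, 143^128≡195; 169 = 128 + 32 + 8 + 1, so 143^169 ≡ 195·130·169·143 ≡ 91 (mod 247)
Candidate 2: Squares mod 247: 141^1≡141, 141^2≡121, 141^4≡68, 141^8≡178, 141^16≡68, 141^32≡178, 141^64≡68, 141^128≡178; 169 = 128 + 32 + 8 + 1, so 141^169 ≡ 178·178·178·141 ≡ 141 (mod 247)
  → matches H = 141
Candidate 3: Squares mod 247: 106^1≡106, 106^2≡121, 106^4≡68, 106^8≡178, 106^16≡68, 106^32≡178, 106^64≡68, 106^128≡178; 169 = 128 + 32 + 8 + 1, so 106^169 ≡ 178·178·178·106 ≡ 106 (mod 247)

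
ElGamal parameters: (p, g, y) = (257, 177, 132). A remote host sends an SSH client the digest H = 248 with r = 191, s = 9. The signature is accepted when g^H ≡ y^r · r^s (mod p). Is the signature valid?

invalid

Left side g^H mod p:
177^2 = 31329 ≡ 232
177^4 ≡ 232^2 = 53824 ≡ 111
177^8 ≡ 111^2 = 12321 ≡ 242
177^16 ≡ 242^2 = 58564 ≡ 225
177^32 ≡ 225^2 = 50625 ≡ 253
177^64 ≡ 253^2 = 64009 ≡ 16
177^128 ≡ 16^2 = 256
248 = 128 + 64 + 32 + 16 + 8, so 177^248 ≡ 256·16·253·225·242 ≡ 137 (mod 257)
Right side y^r · r^s mod p:
132^2 = 17424 ≡ 205
132^4 ≡ 205^2 = 42025 ≡ 134
132^8 ≡ 134^2 = 17956 ≡ 223
132^16 ≡ 223^2 = 49729 ≡ 128
132^32 ≡ 128^2 = 16384 ≡ 193
132^64 ≡ 193^2 = 37249 ≡ 241
132^128 ≡ 241^2 = 58081 ≡ 256
191 = 128 + 32 + 16 + 8 + 4 + 2 + 1, so 132^191 ≡ 256·193·128·223·134·205·132 ≡ 78 (mod 257)
191^2 = 36481 ≡ 244
191^4 ≡ 244^2 = 59536 ≡ 169
191^8 ≡ 169^2 = 28561 ≡ 34
9 = 8 + 1, so 191^9 ≡ 34·191 ≡ 69 (mod 257)
78·69 = 5382 ≡ 242 (mod 257)
137 ≠ 242, so verification fails.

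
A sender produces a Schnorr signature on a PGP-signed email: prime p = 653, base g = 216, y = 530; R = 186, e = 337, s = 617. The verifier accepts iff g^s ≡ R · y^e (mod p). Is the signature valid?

g^s mod p:
216^2 = 46656 ≡ 293
216^4 ≡ 293^2 = 85849 ≡ 306
216^8 ≡ 306^2 = 93636 ≡ 257
216^16 ≡ 257^2 = 66049 ≡ 96
216^32 ≡ 96^2 = 9216 ≡ 74
216^64 ≡ 74^2 = 5476 ≡ 252
216^128 ≡ 252^2 = 63504 ≡ 163
216^256 ≡ 163^2 = 26569 ≡ 449
216^512 ≡ 449^2 = 201601 ≡ 477
617 = 512 + 64 + 32 + 8 + 1, so 216^617 ≡ 477·252·74·257·216 ≡ 163 (mod 653)
R · y^e mod p:
530^2 = 280900 ≡ 110
530^4 ≡ 110^2 = 12100 ≡ 346
530^8 ≡ 346^2 = 119716 ≡ 217
530^16 ≡ 217^2 = 47089 ≡ 73
530^32 ≡ 73^2 = 5329 ≡ 105
530^64 ≡ 105^2 = 11025 ≡ 577
530^128 ≡ 577^2 = 332929 ≡ 552
530^256 ≡ 552^2 = 304704 ≡ 406
337 = 256 + 64 + 16 + 1, so 530^337 ≡ 406·577·73·530 ≡ 531 (mod 653)
186·531 = 98766 ≡ 163 (mod 653)
163 ≡ 163 (mod 653); signature holds.

valid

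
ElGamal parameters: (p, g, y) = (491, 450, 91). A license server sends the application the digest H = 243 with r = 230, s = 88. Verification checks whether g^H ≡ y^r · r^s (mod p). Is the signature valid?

Left side g^H mod p:
450^243 mod 491 = 347
Right side y^r · r^s mod p:
91^230 mod 491 = 153
230^88 mod 491 = 114
153·114 = 17442 ≡ 257 (mod 491)
347 ≠ 257, so verification fails.

invalid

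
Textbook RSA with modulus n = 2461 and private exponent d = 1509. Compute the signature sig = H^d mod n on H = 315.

1567

Squares mod 2461: H^1≡315, H^2≡785, H^4≡975, H^8≡679, H^16≡834, H^32≡1554, H^64≡675, H^128≡340, H^256≡2394, H^512≡2028, H^1024≡453
1509 = 1024 + 256 + 128 + 64 + 32 + 4 + 1, so H^1509 ≡ 453·2394·340·675·1554·975·315 ≡ 1567 (mod 2461)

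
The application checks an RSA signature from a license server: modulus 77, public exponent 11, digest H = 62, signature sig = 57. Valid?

no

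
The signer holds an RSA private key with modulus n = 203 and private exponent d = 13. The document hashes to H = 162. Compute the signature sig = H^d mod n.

162

H^2 ≡ 162^2 = 26244 ≡ 57
H^4 ≡ 57^2 = 3249 ≡ 1
H^8 ≡ 1^2 = 1
13 = 8 + 4 + 1, so H^13 ≡ 1·1·162 ≡ 162 (mod 203)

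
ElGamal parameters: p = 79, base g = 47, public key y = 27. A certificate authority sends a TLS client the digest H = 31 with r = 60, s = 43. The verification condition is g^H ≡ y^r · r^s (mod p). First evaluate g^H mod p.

Squares mod 79: 47^1≡47, 47^2≡76, 47^4≡9, 47^8≡2, 47^16≡4
31 = 16 + 8 + 4 + 2 + 1, so 47^31 ≡ 4·2·9·76·47 ≡ 39 (mod 79)

39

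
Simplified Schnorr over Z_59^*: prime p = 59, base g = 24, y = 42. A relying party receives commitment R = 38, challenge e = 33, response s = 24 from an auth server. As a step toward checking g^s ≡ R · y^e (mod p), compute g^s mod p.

Squares mod 59: 24^1≡24, 24^2≡45, 24^4≡19, 24^8≡7, 24^16≡49
24 = 16 + 8, so 24^24 ≡ 49·7 ≡ 48 (mod 59)

48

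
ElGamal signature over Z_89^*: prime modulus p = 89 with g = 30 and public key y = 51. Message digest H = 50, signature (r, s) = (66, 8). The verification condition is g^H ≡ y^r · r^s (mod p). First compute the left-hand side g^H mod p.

Squares mod 89: 30^1≡30, 30^2≡10, 30^4≡11, 30^8≡32, 30^16≡45, 30^32≡67
50 = 32 + 16 + 2, so 30^50 ≡ 67·45·10 ≡ 68 (mod 89)

68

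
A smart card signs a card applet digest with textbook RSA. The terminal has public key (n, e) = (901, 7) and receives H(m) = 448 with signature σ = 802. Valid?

σ^2 ≡ 802^2 = 643204 ≡ 791
σ^4 ≡ 791^2 = 625681 ≡ 387
7 = 4 + 2 + 1, so σ^7 ≡ 387·791·802 ≡ 453 (mod 901)
453 ≠ 448, so verification fails.

no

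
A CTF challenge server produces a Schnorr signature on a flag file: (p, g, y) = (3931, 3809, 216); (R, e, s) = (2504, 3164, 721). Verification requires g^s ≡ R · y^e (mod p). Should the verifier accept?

g^s mod p:
3809^2 = 14508481 ≡ 3091
3809^4 ≡ 3091^2 = 9554281 ≡ 1951
3809^8 ≡ 1951^2 = 3806401 ≡ 1193
3809^16 ≡ 1193^2 = 1423249 ≡ 227
3809^32 ≡ 227^2 = 51529 ≡ 426
3809^64 ≡ 426^2 = 181476 ≡ 650
3809^128 ≡ 650^2 = 422500 ≡ 1883
3809^256 ≡ 1883^2 = 3545689 ≡ 3858
3809^512 ≡ 3858^2 = 14884164 ≡ 1398
721 = 512 + 128 + 64 + 16 + 1, so 3809^721 ≡ 1398·1883·650·227·3809 ≡ 769 (mod 3931)
R · y^e mod p:
216^2 = 46656 ≡ 3415
216^4 ≡ 3415^2 = 11662225 ≡ 2879
216^8 ≡ 2879^2 = 8288641 ≡ 2093
216^16 ≡ 2093^2 = 4380649 ≡ 1515
216^32 ≡ 1515^2 = 2295225 ≡ 3452
216^64 ≡ 3452^2 = 11916304 ≡ 1443
216^128 ≡ 1443^2 = 2082249 ≡ 2750
216^256 ≡ 2750^2 = 7562500 ≡ 3187
216^512 ≡ 3187^2 = 10156969 ≡ 3196
216^1024 ≡ 3196^2 = 10214416 ≡ 1678
216^2048 ≡ 1678^2 = 2815684 ≡ 1088
3164 = 2048 + 1024 + 64 + 16 + 8 + 4, so 216^3164 ≡ 1088·1678·1443·1515·2093·2879 ≡ 2206 (mod 3931)
2504·2206 = 5523824 ≡ 769 (mod 3931)
769 ≡ 769 (mod 3931); signature holds.

accept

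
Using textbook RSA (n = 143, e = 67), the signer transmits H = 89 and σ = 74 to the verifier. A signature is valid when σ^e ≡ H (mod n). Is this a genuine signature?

Squares mod 143: σ^1≡74, σ^2≡42, σ^4≡48, σ^8≡16, σ^16≡113, σ^32≡42, σ^64≡48
67 = 64 + 2 + 1, so σ^67 ≡ 48·42·74 ≡ 35 (mod 143)
35 ≠ 89, so verification fails.

forged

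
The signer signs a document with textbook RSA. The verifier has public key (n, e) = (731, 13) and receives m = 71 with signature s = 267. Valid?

no

s^2 ≡ 267^2 = 71289 ≡ 382
s^4 ≡ 382^2 = 145924 ≡ 455
s^8 ≡ 455^2 = 207025 ≡ 152
13 = 8 + 4 + 1, so s^13 ≡ 152·455·267 ≡ 660 (mod 731)
660 ≠ 71, so verification fails.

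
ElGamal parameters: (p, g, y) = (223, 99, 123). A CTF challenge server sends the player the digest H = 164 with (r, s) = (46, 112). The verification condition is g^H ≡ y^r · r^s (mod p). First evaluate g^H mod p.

99^2 = 9801 ≡ 212
99^4 ≡ 212^2 = 44944 ≡ 121
99^8 ≡ 121^2 = 14641 ≡ 146
99^16 ≡ 146^2 = 21316 ≡ 131
99^32 ≡ 131^2 = 17161 ≡ 213
99^64 ≡ 213^2 = 45369 ≡ 100
99^128 ≡ 100^2 = 10000 ≡ 188
164 = 128 + 32 + 4, so 99^164 ≡ 188·213·121 ≡ 203 (mod 223)

203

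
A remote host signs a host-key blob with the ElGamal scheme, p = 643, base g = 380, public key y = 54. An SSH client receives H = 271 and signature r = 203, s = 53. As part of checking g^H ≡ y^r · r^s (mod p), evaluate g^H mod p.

435

380^2 = 144400 ≡ 368
380^4 ≡ 368^2 = 135424 ≡ 394
380^8 ≡ 394^2 = 155236 ≡ 273
380^16 ≡ 273^2 = 74529 ≡ 584
380^32 ≡ 584^2 = 341056 ≡ 266
380^64 ≡ 266^2 = 70756 ≡ 26
380^128 ≡ 26^2 = 676 ≡ 33
380^256 ≡ 33^2 = 1089 ≡ 446
271 = 256 + 8 + 4 + 2 + 1, so 380^271 ≡ 446·273·394·368·380 ≡ 435 (mod 643)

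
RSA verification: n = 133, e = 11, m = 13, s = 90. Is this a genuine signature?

genuine

Squares mod 133: s^1≡90, s^2≡120, s^4≡36, s^8≡99
11 = 8 + 2 + 1, so s^11 ≡ 99·120·90 ≡ 13 (mod 133)
Since 13 equals the digest 13, verification succeeds.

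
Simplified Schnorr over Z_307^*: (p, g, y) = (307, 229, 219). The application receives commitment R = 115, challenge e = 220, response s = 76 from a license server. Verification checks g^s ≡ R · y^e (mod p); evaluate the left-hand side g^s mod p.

212

229^2 = 52441 ≡ 251
229^4 ≡ 251^2 = 63001 ≡ 66
229^8 ≡ 66^2 = 4356 ≡ 58
229^16 ≡ 58^2 = 3364 ≡ 294
229^32 ≡ 294^2 = 86436 ≡ 169
229^64 ≡ 169^2 = 28561 ≡ 10
76 = 64 + 8 + 4, so 229^76 ≡ 10·58·66 ≡ 212 (mod 307)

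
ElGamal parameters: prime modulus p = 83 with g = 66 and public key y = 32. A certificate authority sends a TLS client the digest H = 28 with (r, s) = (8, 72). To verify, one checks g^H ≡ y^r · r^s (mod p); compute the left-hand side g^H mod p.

66^2 = 4356 ≡ 40
66^4 ≡ 40^2 = 1600 ≡ 23
66^8 ≡ 23^2 = 529 ≡ 31
66^16 ≡ 31^2 = 961 ≡ 48
28 = 16 + 8 + 4, so 66^28 ≡ 48·31·23 ≡ 28 (mod 83)

28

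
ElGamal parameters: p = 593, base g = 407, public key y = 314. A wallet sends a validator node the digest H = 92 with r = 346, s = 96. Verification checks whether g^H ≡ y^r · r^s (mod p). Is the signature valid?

valid

Left side g^H mod p:
Squares mod 593: 407^1≡407, 407^2≡202, 407^4≡480, 407^8≡316, 407^16≡232, 407^32≡454, 407^64≡345
92 = 64 + 16 + 8 + 4, so 407^92 ≡ 345·232·316·480 ≡ 141 (mod 593)
Right side y^r · r^s mod p:
Squares mod 593: 314^1≡314, 314^2≡158, 314^4≡58, 314^8≡399, 314^16≡277, 314^32≡232, 314^64≡454, 314^128≡345, 314^256≡425
346 = 256 + 64 + 16 + 8 + 2, so 314^346 ≡ 425·454·277·399·158 ≡ 366 (mod 593)
Squares mod 593: 346^1≡346, 346^2≡523, 346^4≡156, 346^8≡23, 346^16≡529, 346^32≡538, 346^64≡60
96 = 64 + 32, so 346^96 ≡ 60·538 ≡ 258 (mod 593)
366·258 = 94428 ≡ 141 (mod 593)
141 ≡ 141 (mod 593), so the signature is genuine.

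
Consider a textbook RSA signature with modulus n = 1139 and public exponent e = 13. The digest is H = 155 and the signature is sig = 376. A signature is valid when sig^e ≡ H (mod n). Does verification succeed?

Squares mod 1139: sig^1≡376, sig^2≡140, sig^4≡237, sig^8≡358
13 = 8 + 4 + 1, so sig^13 ≡ 358·237·376 ≡ 984 (mod 1139)
984 ≠ 155, so verification fails.

fails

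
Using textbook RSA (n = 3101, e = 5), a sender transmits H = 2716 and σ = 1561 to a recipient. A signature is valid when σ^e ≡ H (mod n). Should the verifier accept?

accept

σ^5 mod 3101 = 2716
Since 2716 equals the digest 2716, verification succeeds.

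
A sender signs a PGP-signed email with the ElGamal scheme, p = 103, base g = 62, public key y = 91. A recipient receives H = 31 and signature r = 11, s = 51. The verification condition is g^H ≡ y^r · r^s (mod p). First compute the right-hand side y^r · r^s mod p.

85

91^2 = 8281 ≡ 41
91^4 ≡ 41^2 = 1681 ≡ 33
91^8 ≡ 33^2 = 1089 ≡ 59
11 = 8 + 2 + 1, so 91^11 ≡ 59·41·91 ≡ 18 (mod 103)
11^2 = 121 ≡ 18
11^4 ≡ 18^2 = 324 ≡ 15
11^8 ≡ 15^2 = 225 ≡ 19
11^16 ≡ 19^2 = 361 ≡ 52
11^32 ≡ 52^2 = 2704 ≡ 26
51 = 32 + 16 + 2 + 1, so 11^51 ≡ 26·52·18·11 ≡ 102 (mod 103)
y^r · r^s ≡ 18·102 = 1836 ≡ 85 (mod 103)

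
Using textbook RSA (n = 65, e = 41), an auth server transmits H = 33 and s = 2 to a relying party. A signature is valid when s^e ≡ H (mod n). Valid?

s^2 ≡ 2^2 = 4
s^4 ≡ 4^2 = 16
s^8 ≡ 16^2 = 256 ≡ 61
s^16 ≡ 61^2 = 3721 ≡ 16
s^32 ≡ 16^2 = 256 ≡ 61
41 = 32 + 8 + 1, so s^41 ≡ 61·61·2 ≡ 32 (mod 65)
s^41 mod 65 = 32, but H = 33.

no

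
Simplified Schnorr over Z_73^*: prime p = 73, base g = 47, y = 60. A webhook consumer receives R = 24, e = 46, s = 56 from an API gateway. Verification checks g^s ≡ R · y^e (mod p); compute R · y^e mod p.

Squares mod 73: 60^1≡60, 60^2≡23, 60^4≡18, 60^8≡32, 60^16≡2, 60^32≡4
46 = 32 + 8 + 4 + 2, so 60^46 ≡ 4·32·18·23 ≡ 67 (mod 73)
R · y^e ≡ 24·67 = 1608 ≡ 2 (mod 73)

2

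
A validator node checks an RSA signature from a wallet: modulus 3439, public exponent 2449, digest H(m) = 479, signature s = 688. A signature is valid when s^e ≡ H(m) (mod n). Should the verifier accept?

s^2 ≡ 688^2 = 473344 ≡ 2201
s^4 ≡ 2201^2 = 4844401 ≡ 2289
s^8 ≡ 2289^2 = 5239521 ≡ 1924
s^16 ≡ 1924^2 = 3701776 ≡ 1412
s^32 ≡ 1412^2 = 1993744 ≡ 2563
s^64 ≡ 2563^2 = 6568969 ≡ 479
s^128 ≡ 479^2 = 229441 ≡ 2467
s^256 ≡ 2467^2 = 6086089 ≡ 2498
s^512 ≡ 2498^2 = 6240004 ≡ 1658
s^1024 ≡ 1658^2 = 2748964 ≡ 1203
s^2048 ≡ 1203^2 = 1447209 ≡ 2829
2449 = 2048 + 256 + 128 + 16 + 1, so s^2449 ≡ 2829·2498·2467·1412·688 ≡ 479 (mod 3439)
479 = H(m), so the signature checks out.

accept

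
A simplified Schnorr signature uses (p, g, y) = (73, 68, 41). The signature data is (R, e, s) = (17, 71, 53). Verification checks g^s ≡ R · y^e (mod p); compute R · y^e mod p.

41^71 mod 73 = 57
R · y^e ≡ 17·57 = 969 ≡ 20 (mod 73)

20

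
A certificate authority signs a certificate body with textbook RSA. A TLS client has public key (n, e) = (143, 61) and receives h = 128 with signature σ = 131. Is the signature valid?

invalid

σ^2 ≡ 131^2 = 17161 ≡ 1
σ^4 ≡ 1^2 = 1
σ^8 ≡ 1^2 = 1
σ^16 ≡ 1^2 = 1
σ^32 ≡ 1^2 = 1
61 = 32 + 16 + 8 + 4 + 1, so σ^61 ≡ 1·1·1·1·131 ≡ 131 (mod 143)
σ^61 mod 143 = 131, but h = 128.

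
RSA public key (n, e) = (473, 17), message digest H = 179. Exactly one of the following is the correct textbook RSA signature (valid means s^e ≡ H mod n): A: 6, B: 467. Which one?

B

Candidate A: Squares mod 473: 6^1≡6, 6^2≡36, 6^4≡350, 6^8≡466, 6^16≡49; 17 = 16 + 1, so 6^17 ≡ 49·6 ≡ 294 (mod 473)
Candidate B: Squares mod 473: 467^1≡467, 467^2≡36, 467^4≡350, 467^8≡466, 467^16≡49; 17 = 16 + 1, so 467^17 ≡ 49·467 ≡ 179 (mod 473)
  → matches H = 179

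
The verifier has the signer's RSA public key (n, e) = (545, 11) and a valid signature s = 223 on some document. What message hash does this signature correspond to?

s^2 ≡ 223^2 = 49729 ≡ 134
s^4 ≡ 134^2 = 17956 ≡ 516
s^8 ≡ 516^2 = 266256 ≡ 296
11 = 8 + 2 + 1, so s^11 ≡ 296·134·223 ≡ 267 (mod 545)

267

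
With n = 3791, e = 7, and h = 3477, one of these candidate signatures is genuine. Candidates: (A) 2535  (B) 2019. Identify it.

A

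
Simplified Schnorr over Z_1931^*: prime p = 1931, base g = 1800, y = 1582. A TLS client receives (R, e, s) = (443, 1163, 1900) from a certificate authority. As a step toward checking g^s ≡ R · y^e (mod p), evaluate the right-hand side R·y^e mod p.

1844

1582^1163 mod 1931 = 658
R · y^e ≡ 443·658 = 291494 ≡ 1844 (mod 1931)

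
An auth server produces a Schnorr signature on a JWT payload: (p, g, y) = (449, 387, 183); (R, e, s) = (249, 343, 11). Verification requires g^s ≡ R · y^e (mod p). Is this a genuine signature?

forged

g^s mod p:
Squares mod 449: 387^1≡387, 387^2≡252, 387^4≡195, 387^8≡309
11 = 8 + 2 + 1, so 387^11 ≡ 309·252·387 ≡ 281 (mod 449)
R · y^e mod p:
Squares mod 449: 183^1≡183, 183^2≡263, 183^4≡23, 183^8≡80, 183^16≡114, 183^32≡424, 183^64≡176, 183^128≡444, 183^256≡25
343 = 256 + 64 + 16 + 4 + 2 + 1, so 183^343 ≡ 25·176·114·23·263·183 ≡ 71 (mod 449)
249·71 = 17679 ≡ 168 (mod 449)
281 ≠ 168; the check fails.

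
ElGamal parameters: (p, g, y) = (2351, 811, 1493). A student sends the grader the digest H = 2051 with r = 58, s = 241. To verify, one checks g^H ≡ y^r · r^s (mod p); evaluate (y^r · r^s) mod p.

2180

1493^2 = 2229049 ≡ 301
1493^4 ≡ 301^2 = 90601 ≡ 1263
1493^8 ≡ 1263^2 = 1595169 ≡ 1191
1493^16 ≡ 1191^2 = 1418481 ≡ 828
1493^32 ≡ 828^2 = 685584 ≡ 1443
58 = 32 + 16 + 8 + 2, so 1493^58 ≡ 1443·828·1191·301 ≡ 704 (mod 2351)
58^2 = 3364 ≡ 1013
58^4 ≡ 1013^2 = 1026169 ≡ 1133
58^8 ≡ 1133^2 = 1283689 ≡ 43
58^16 ≡ 43^2 = 1849
58^32 ≡ 1849^2 = 3418801 ≡ 447
58^64 ≡ 447^2 = 199809 ≡ 2325
58^128 ≡ 2325^2 = 5405625 ≡ 676
241 = 128 + 64 + 32 + 16 + 1, so 58^241 ≡ 676·2325·447·1849·58 ≡ 1940 (mod 2351)
y^r · r^s ≡ 704·1940 = 1365760 ≡ 2180 (mod 2351)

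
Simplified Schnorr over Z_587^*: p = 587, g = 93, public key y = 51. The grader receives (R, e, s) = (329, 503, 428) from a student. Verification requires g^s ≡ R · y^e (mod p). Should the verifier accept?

reject

g^s mod p:
93^2 = 8649 ≡ 431
93^4 ≡ 431^2 = 185761 ≡ 269
93^8 ≡ 269^2 = 72361 ≡ 160
93^16 ≡ 160^2 = 25600 ≡ 359
93^32 ≡ 359^2 = 128881 ≡ 328
93^64 ≡ 328^2 = 107584 ≡ 163
93^128 ≡ 163^2 = 26569 ≡ 154
93^256 ≡ 154^2 = 23716 ≡ 236
428 = 256 + 128 + 32 + 8 + 4, so 93^428 ≡ 236·154·328·160·269 ≡ 347 (mod 587)
R · y^e mod p:
51^2 = 2601 ≡ 253
51^4 ≡ 253^2 = 64009 ≡ 26
51^8 ≡ 26^2 = 676 ≡ 89
51^16 ≡ 89^2 = 7921 ≡ 290
51^32 ≡ 290^2 = 84100 ≡ 159
51^64 ≡ 159^2 = 25281 ≡ 40
51^128 ≡ 40^2 = 1600 ≡ 426
51^256 ≡ 426^2 = 181476 ≡ 93
503 = 256 + 128 + 64 + 32 + 16 + 4 + 2 + 1, so 51^503 ≡ 93·426·40·159·290·26·253·51 ≡ 502 (mod 587)
329·502 = 165158 ≡ 211 (mod 587)
347 ≠ 211; the check fails.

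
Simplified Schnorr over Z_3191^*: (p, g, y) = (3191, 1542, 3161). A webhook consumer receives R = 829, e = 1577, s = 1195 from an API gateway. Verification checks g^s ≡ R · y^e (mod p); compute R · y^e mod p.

1644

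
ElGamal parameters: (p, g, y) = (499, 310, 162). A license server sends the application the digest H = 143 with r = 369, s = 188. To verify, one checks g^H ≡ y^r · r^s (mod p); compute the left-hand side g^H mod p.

398

310^2 = 96100 ≡ 292
310^4 ≡ 292^2 = 85264 ≡ 434
310^8 ≡ 434^2 = 188356 ≡ 233
310^16 ≡ 233^2 = 54289 ≡ 397
310^32 ≡ 397^2 = 157609 ≡ 424
310^64 ≡ 424^2 = 179776 ≡ 136
310^128 ≡ 136^2 = 18496 ≡ 33
143 = 128 + 8 + 4 + 2 + 1, so 310^143 ≡ 33·233·434·292·310 ≡ 398 (mod 499)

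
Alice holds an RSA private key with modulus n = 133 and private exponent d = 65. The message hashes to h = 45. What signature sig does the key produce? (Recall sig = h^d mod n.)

h^2 ≡ 45^2 = 2025 ≡ 30
h^4 ≡ 30^2 = 900 ≡ 102
h^8 ≡ 102^2 = 10404 ≡ 30
h^16 ≡ 30^2 = 900 ≡ 102
h^32 ≡ 102^2 = 10404 ≡ 30
h^64 ≡ 30^2 = 900 ≡ 102
65 = 64 + 1, so h^65 ≡ 102·45 ≡ 68 (mod 133)

68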